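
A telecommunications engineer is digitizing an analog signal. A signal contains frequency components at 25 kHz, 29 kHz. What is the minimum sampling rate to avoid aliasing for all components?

The highest frequency component is f_max = 29 kHz.
Nyquist rate = 2 * f_max = 2 * 29 kHz = 58 kHz.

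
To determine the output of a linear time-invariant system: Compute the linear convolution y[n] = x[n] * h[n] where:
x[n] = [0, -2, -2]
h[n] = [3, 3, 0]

y[n] = sum_k x[k]*h[n-k]. Output length = len(x) + len(h) - 1 = 3 + 3 - 1 = 5.
y[0] = 0*3 = 0
y[1] = -2*3 + 0*3 = -6
y[2] = -2*3 + -2*3 + 0*0 = -12
y[3] = -2*3 + -2*0 = -6
y[4] = -2*0 = 0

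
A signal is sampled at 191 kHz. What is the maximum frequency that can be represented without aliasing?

The maximum frequency that can be represented without aliasing
is the Nyquist frequency: f_max = f_s / 2 = 191 kHz / 2 = 191/2 kHz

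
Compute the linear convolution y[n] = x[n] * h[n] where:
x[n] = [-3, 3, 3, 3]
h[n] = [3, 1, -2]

y[n] = sum_k x[k]*h[n-k]. Output length = len(x) + len(h) - 1 = 4 + 3 - 1 = 6.
y[0] = -3*3 = -9
y[1] = 3*3 + -3*1 = 6
y[2] = 3*3 + 3*1 + -3*-2 = 18
y[3] = 3*3 + 3*1 + 3*-2 = 6
y[4] = 3*1 + 3*-2 = -3
y[5] = 3*-2 = -6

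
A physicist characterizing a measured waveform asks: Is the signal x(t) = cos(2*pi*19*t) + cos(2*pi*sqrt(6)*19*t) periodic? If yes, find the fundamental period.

f1 = 19 Hz, f2 = 19*sqrt(6) Hz
Ratio f2/f1 = sqrt(6), which is irrational.
Since the frequency ratio is irrational, no common period exists.
The signal is not periodic.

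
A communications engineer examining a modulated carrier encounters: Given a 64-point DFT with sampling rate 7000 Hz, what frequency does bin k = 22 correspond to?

The frequency of DFT bin k is: f_k = k * f_s / N
f_22 = 22 * 7000 / 64 = 9625/4 Hz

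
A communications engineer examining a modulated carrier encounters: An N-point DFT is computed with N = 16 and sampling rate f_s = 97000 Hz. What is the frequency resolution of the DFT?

DFT frequency resolution = f_s / N
= 97000 / 16 = 12125/2 Hz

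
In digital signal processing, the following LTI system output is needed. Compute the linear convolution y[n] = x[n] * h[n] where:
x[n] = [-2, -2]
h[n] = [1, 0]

y[n] = sum_k x[k]*h[n-k]. Output length = len(x) + len(h) - 1 = 2 + 2 - 1 = 3.
y[0] = -2*1 = -2
y[1] = -2*1 + -2*0 = -2
y[2] = -2*0 = 0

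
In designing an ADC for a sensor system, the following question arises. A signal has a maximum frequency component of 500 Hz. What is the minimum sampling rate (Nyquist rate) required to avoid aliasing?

By the Nyquist-Shannon sampling theorem,
the minimum sampling rate (Nyquist rate) must be at least 2 * f_max.
Nyquist rate = 2 * 500 Hz = 1000 Hz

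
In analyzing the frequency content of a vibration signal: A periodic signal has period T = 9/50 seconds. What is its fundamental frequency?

The fundamental frequency is the reciprocal of the period.
f = 1/T = 1/(9/50) = 50/9 Hz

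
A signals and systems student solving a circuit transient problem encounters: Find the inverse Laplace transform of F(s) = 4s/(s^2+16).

Standard pair: s/(s^2+w^2) <-> cos(wt)*u(t)
With k=4, w=4: f(t) = 4*cos(4t)*u(t)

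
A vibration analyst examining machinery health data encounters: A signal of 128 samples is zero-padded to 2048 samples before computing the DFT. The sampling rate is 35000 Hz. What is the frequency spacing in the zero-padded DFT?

Original DFT: N = 128, resolution = f_s/N = 35000/128 = 4375/16 Hz
Zero-padded DFT: N = 2048, resolution = f_s/N = 35000/2048 = 4375/256 Hz
Zero-padding interpolates the spectrum (finer frequency grid)
but does NOT improve the true spectral resolution (ability to resolve close frequencies).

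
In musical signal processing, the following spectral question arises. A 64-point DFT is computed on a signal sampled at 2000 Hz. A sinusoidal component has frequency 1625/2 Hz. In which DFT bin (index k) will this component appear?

DFT frequency resolution = f_s/N = 2000/64 = 125/4 Hz
Bin index k = f_signal / resolution = 1625/2 / 125/4 = 26
The signal frequency 1625/2 Hz falls in DFT bin k = 26.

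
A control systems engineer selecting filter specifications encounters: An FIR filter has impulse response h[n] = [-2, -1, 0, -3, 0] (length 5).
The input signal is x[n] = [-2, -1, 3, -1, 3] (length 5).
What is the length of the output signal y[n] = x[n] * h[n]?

For linear convolution, the output length is:
len(y) = len(x) + len(h) - 1 = 5 + 5 - 1 = 9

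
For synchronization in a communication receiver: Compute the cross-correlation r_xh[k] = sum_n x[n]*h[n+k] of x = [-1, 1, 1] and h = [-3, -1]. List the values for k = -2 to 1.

Both sequences indexed from 0 and zero outside their support.
Lags with overlap: k = -2 to 1.
  r_xh[-2] = x[2]*h[0] = -3
  r_xh[-1] = x[1]*h[0] + x[2]*h[1] = -4
  r_xh[0] = x[0]*h[0] + x[1]*h[1] = 2
  r_xh[1] = x[0]*h[1] = 1
r_xh = [-3, -4, 2, 1] (for k = -2, ..., 1)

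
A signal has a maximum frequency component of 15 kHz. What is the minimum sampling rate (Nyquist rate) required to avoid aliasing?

By the Nyquist-Shannon sampling theorem,
the minimum sampling rate (Nyquist rate) must be at least 2 * f_max.
Nyquist rate = 2 * 15 kHz = 30 kHz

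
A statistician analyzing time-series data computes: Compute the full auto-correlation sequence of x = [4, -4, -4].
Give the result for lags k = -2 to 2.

r_xx[k] = sum_m x[m]*x[m+k], indexed from 0, for k = -2 to 2:
  r_xx[-2] = x[2]*x[0] = -16
  r_xx[-1] = x[1]*x[0] + x[2]*x[1] = 0
  r_xx[0] = x[0]*x[0] + x[1]*x[1] + x[2]*x[2] = 48
  r_xx[1] = x[0]*x[1] + x[1]*x[2] = 0
  r_xx[2] = x[0]*x[2] = -16
r_xx = [-16, 0, 48, 0, -16]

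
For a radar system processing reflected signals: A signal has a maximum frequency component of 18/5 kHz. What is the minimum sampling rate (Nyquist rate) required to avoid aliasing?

By the Nyquist-Shannon sampling theorem,
the minimum sampling rate (Nyquist rate) must be at least 2 * f_max.
Nyquist rate = 2 * 18/5 kHz = 36/5 kHz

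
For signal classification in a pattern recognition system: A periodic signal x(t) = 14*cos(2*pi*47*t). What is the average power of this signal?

Average power of A*cos(wt) is A^2/2.
P = 14^2 / 2 = 196/2 = 98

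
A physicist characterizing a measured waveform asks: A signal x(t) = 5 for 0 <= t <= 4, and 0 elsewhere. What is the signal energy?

Energy = integral of |x(t)|^2 dt over the signal duration
= 5^2 * 4 = 25 * 4 = 100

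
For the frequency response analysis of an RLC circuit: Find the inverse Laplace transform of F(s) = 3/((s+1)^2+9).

Standard pair: w/((s+a)^2+w^2) <-> e^(-at)*sin(wt)*u(t)
With a=1, w=3: f(t) = e^(-t)*sin(3t)*u(t)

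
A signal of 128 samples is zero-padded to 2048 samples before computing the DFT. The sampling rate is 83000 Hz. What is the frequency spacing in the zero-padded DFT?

Original DFT: N = 128, resolution = f_s/N = 83000/128 = 10375/16 Hz
Zero-padded DFT: N = 2048, resolution = f_s/N = 83000/2048 = 10375/256 Hz
Zero-padding interpolates the spectrum (finer frequency grid)
but does NOT improve the true spectral resolution (ability to resolve close frequencies).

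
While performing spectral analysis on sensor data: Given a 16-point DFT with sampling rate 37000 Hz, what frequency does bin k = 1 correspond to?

The frequency of DFT bin k is: f_k = k * f_s / N
f_1 = 1 * 37000 / 16 = 4625/2 Hz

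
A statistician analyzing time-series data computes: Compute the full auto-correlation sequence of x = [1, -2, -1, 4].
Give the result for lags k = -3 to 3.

r_xx[k] = sum_m x[m]*x[m+k], indexed from 0, for k = -3 to 3:
  r_xx[-3] = x[3]*x[0] = 4
  r_xx[-2] = x[2]*x[0] + x[3]*x[1] = -9
  r_xx[-1] = x[1]*x[0] + x[2]*x[1] + x[3]*x[2] = -4
  r_xx[0] = x[0]*x[0] + x[1]*x[1] + x[2]*x[2] + x[3]*x[3] = 22
  r_xx[1] = x[0]*x[1] + x[1]*x[2] + x[2]*x[3] = -4
  r_xx[2] = x[0]*x[2] + x[1]*x[3] = -9
  r_xx[3] = x[0]*x[3] = 4
r_xx = [4, -9, -4, 22, -4, -9, 4]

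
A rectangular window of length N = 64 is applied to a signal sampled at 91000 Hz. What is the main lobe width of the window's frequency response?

For a rectangular window of length N,
the main lobe width in frequency is 2*f_s/N.
= 2*91000/64 = 11375/4 Hz
This determines the minimum frequency separation for resolving two sinusoids.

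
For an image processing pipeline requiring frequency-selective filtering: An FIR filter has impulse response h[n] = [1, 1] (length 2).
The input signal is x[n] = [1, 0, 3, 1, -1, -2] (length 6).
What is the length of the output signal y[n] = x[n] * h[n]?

For linear convolution, the output length is:
len(y) = len(x) + len(h) - 1 = 6 + 2 - 1 = 7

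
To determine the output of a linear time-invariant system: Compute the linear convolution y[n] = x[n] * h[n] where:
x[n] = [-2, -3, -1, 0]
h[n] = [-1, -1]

y[n] = sum_k x[k]*h[n-k]. Output length = len(x) + len(h) - 1 = 4 + 2 - 1 = 5.
y[0] = -2*-1 = 2
y[1] = -3*-1 + -2*-1 = 5
y[2] = -1*-1 + -3*-1 = 4
y[3] = 0*-1 + -1*-1 = 1
y[4] = 0*-1 = 0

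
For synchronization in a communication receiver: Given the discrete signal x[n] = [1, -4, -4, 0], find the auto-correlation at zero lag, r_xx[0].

The auto-correlation at zero lag r_xx[0] equals the signal energy.
r_xx[0] = sum of x[n]^2 = 1^2 + (-4)^2 + (-4)^2 + 0^2
= 1 + 16 + 16 + 0 = 33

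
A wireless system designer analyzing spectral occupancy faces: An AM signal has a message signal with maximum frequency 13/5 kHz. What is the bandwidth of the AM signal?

In AM (double-sideband), the bandwidth is twice the message frequency.
BW = 2 * f_m = 2 * 13/5 kHz = 26/5 kHz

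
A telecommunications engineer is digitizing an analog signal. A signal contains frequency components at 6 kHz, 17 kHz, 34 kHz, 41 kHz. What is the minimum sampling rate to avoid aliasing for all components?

The highest frequency component is f_max = 41 kHz.
Nyquist rate = 2 * f_max = 2 * 41 kHz = 82 kHz.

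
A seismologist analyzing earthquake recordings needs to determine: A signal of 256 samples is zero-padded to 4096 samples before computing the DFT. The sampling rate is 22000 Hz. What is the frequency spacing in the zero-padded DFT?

Original DFT: N = 256, resolution = f_s/N = 22000/256 = 1375/16 Hz
Zero-padded DFT: N = 4096, resolution = f_s/N = 22000/4096 = 1375/256 Hz
Zero-padding interpolates the spectrum (finer frequency grid)
but does NOT improve the true spectral resolution (ability to resolve close frequencies).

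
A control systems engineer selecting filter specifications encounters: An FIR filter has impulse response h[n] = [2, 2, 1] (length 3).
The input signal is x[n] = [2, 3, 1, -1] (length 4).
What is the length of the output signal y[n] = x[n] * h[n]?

For linear convolution, the output length is:
len(y) = len(x) + len(h) - 1 = 4 + 3 - 1 = 6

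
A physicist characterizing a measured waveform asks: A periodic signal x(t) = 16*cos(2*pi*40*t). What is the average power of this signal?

Average power of A*cos(wt) is A^2/2.
P = 16^2 / 2 = 256/2 = 128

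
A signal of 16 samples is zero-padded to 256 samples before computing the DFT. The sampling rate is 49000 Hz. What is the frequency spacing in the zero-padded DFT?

Original DFT: N = 16, resolution = f_s/N = 49000/16 = 6125/2 Hz
Zero-padded DFT: N = 256, resolution = f_s/N = 49000/256 = 6125/32 Hz
Zero-padding interpolates the spectrum (finer frequency grid)
but does NOT improve the true spectral resolution (ability to resolve close frequencies).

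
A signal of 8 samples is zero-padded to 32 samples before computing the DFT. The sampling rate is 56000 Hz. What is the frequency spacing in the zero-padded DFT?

Original DFT: N = 8, resolution = f_s/N = 56000/8 = 7000 Hz
Zero-padded DFT: N = 32, resolution = f_s/N = 56000/32 = 1750 Hz
Zero-padding interpolates the spectrum (finer frequency grid)
but does NOT improve the true spectral resolution (ability to resolve close frequencies).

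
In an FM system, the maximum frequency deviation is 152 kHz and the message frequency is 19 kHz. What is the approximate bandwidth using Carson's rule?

Carson's rule: BW = 2*(delta_f + f_m)
= 2*(152 + 19) kHz = 342 kHz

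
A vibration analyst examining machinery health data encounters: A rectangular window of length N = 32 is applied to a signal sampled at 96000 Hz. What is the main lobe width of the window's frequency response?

For a rectangular window of length N,
the main lobe width in frequency is 2*f_s/N.
= 2*96000/32 = 6000 Hz
This determines the minimum frequency separation for resolving two sinusoids.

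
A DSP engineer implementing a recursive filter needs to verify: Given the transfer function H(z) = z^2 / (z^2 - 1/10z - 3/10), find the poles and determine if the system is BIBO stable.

Poles are roots of the denominator: z^2 - 1/10z - 3/10 = 0.
Quadratic formula: z = [-(-1/10) +/- sqrt((-1/10)^2 - 4*(-3/10))] / 2
Discriminant = 1/100 + 6/5 = 121/100; sqrt = 11/10.
z = (1/10 +/- 11/10) / 2 => z = 3/5 or z = -1/2.
|p1| = 3/5, |p2| = 1/2.
For BIBO stability, all poles must lie inside the unit circle (|p| < 1).
System is STABLE since both |p| < 1.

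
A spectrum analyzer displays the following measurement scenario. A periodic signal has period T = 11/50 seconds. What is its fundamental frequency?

The fundamental frequency is the reciprocal of the period.
f = 1/T = 1/(11/50) = 50/11 Hz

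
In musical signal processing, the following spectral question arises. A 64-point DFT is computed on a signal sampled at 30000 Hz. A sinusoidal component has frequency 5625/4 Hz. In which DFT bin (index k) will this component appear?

DFT frequency resolution = f_s/N = 30000/64 = 1875/4 Hz
Bin index k = f_signal / resolution = 5625/4 / 1875/4 = 3
The signal frequency 5625/4 Hz falls in DFT bin k = 3.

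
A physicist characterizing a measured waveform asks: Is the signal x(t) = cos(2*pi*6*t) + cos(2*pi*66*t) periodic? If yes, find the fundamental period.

f1 = 6 Hz, f2 = 66 Hz
Period T1 = 1/6, T2 = 1/66
Ratio T1/T2 = 66/6, which is rational.
The signal is periodic with fundamental period T = 1/GCD(6,66) = 1/6 s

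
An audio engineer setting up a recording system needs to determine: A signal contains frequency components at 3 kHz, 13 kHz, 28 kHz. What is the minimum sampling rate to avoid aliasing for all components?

The highest frequency component is f_max = 28 kHz.
Nyquist rate = 2 * f_max = 2 * 28 kHz = 56 kHz.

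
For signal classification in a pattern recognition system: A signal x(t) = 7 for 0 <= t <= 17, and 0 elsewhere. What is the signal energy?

Energy = integral of |x(t)|^2 dt over the signal duration
= 7^2 * 17 = 49 * 17 = 833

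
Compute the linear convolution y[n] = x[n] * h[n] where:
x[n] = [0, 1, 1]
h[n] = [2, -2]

y[n] = sum_k x[k]*h[n-k]. Output length = len(x) + len(h) - 1 = 3 + 2 - 1 = 4.
y[0] = 0*2 = 0
y[1] = 1*2 + 0*-2 = 2
y[2] = 1*2 + 1*-2 = 0
y[3] = 1*-2 = -2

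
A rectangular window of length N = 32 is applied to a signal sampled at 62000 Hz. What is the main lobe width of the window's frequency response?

For a rectangular window of length N,
the main lobe width in frequency is 2*f_s/N.
= 2*62000/32 = 3875 Hz
This determines the minimum frequency separation for resolving two sinusoids.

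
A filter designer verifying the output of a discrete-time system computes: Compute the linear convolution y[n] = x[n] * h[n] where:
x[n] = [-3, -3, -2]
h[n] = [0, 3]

y[n] = sum_k x[k]*h[n-k]. Output length = len(x) + len(h) - 1 = 3 + 2 - 1 = 4.
y[0] = -3*0 = 0
y[1] = -3*0 + -3*3 = -9
y[2] = -2*0 + -3*3 = -9
y[3] = -2*3 = -6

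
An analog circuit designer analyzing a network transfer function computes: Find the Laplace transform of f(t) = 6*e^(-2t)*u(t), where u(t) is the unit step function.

Standard Laplace transform pair:
e^(-at)*u(t) <-> 1/(s+a)
With a = 2: L{6*e^(-2t)*u(t)} = 6/(s+2), ROC: Re(s) > -2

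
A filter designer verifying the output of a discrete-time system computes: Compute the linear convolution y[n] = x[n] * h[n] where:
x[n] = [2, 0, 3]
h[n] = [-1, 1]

y[n] = sum_k x[k]*h[n-k]. Output length = len(x) + len(h) - 1 = 3 + 2 - 1 = 4.
y[0] = 2*-1 = -2
y[1] = 0*-1 + 2*1 = 2
y[2] = 3*-1 + 0*1 = -3
y[3] = 3*1 = 3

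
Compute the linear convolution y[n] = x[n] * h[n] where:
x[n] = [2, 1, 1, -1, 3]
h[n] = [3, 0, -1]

y[n] = sum_k x[k]*h[n-k]. Output length = len(x) + len(h) - 1 = 5 + 3 - 1 = 7.
y[0] = 2*3 = 6
y[1] = 1*3 + 2*0 = 3
y[2] = 1*3 + 1*0 + 2*-1 = 1
y[3] = -1*3 + 1*0 + 1*-1 = -4
y[4] = 3*3 + -1*0 + 1*-1 = 8
y[5] = 3*0 + -1*-1 = 1
y[6] = 3*-1 = -3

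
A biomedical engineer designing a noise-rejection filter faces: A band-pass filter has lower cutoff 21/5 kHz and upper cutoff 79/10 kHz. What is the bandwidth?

Bandwidth = f_high - f_low
= 79/10 kHz - 21/5 kHz = 37/10 kHz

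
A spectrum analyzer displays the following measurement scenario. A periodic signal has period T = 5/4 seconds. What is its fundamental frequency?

The fundamental frequency is the reciprocal of the period.
f = 1/T = 1/(5/4) = 4/5 Hz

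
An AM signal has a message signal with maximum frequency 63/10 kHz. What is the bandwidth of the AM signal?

In AM (double-sideband), the bandwidth is twice the message frequency.
BW = 2 * f_m = 2 * 63/10 kHz = 63/5 kHz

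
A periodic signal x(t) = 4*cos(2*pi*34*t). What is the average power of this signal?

Average power of A*cos(wt) is A^2/2.
P = 4^2 / 2 = 16/2 = 8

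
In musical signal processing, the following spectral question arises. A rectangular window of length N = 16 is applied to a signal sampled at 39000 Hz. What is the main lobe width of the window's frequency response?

For a rectangular window of length N,
the main lobe width in frequency is 2*f_s/N.
= 2*39000/16 = 4875 Hz
This determines the minimum frequency separation for resolving two sinusoids.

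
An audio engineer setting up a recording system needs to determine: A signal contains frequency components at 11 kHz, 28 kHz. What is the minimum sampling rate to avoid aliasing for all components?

The highest frequency component is f_max = 28 kHz.
Nyquist rate = 2 * f_max = 2 * 28 kHz = 56 kHz.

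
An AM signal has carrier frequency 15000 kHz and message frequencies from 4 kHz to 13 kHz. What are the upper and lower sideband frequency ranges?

Upper sideband (USB) = fc + [fm_low, fm_high] = 15000 + [4, 13] = [15004, 15013] kHz
Lower sideband (LSB) = fc - [fm_high, fm_low] = 15000 - [13, 4] = [14987, 14996] kHz
Total occupied spectrum: 14987 kHz to 15013 kHz (plus carrier at 15000 kHz)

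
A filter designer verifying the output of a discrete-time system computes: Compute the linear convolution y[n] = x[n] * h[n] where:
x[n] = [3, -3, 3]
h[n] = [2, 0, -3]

y[n] = sum_k x[k]*h[n-k]. Output length = len(x) + len(h) - 1 = 3 + 3 - 1 = 5.
y[0] = 3*2 = 6
y[1] = -3*2 + 3*0 = -6
y[2] = 3*2 + -3*0 + 3*-3 = -3
y[3] = 3*0 + -3*-3 = 9
y[4] = 3*-3 = -9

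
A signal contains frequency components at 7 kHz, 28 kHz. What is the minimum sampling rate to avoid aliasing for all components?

The highest frequency component is f_max = 28 kHz.
Nyquist rate = 2 * f_max = 2 * 28 kHz = 56 kHz.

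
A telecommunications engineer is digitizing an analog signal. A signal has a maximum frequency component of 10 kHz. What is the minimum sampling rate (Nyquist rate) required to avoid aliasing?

By the Nyquist-Shannon sampling theorem,
the minimum sampling rate (Nyquist rate) must be at least 2 * f_max.
Nyquist rate = 2 * 10 kHz = 20 kHz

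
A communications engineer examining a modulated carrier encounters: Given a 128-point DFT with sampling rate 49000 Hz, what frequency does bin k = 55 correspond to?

The frequency of DFT bin k is: f_k = k * f_s / N
f_55 = 55 * 49000 / 128 = 336875/16 Hz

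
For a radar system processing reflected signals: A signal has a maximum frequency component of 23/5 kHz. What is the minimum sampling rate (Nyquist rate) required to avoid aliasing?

By the Nyquist-Shannon sampling theorem,
the minimum sampling rate (Nyquist rate) must be at least 2 * f_max.
Nyquist rate = 2 * 23/5 kHz = 46/5 kHz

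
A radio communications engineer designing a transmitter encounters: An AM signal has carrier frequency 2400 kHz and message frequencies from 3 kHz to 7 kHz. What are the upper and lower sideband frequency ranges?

Upper sideband (USB) = fc + [fm_low, fm_high] = 2400 + [3, 7] = [2403, 2407] kHz
Lower sideband (LSB) = fc - [fm_high, fm_low] = 2400 - [7, 3] = [2393, 2397] kHz
Total occupied spectrum: 2393 kHz to 2407 kHz (plus carrier at 2400 kHz)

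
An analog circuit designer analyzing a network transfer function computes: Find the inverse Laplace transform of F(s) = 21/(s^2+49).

Standard pair: w/(s^2+w^2) <-> sin(wt)*u(t)
Recognize w^2 = 49, so w = 7; numerator 21 = 3*7.
f(t) = 3*sin(7t)*u(t)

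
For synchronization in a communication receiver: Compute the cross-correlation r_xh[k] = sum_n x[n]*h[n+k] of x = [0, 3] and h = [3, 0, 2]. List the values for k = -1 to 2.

Both sequences indexed from 0 and zero outside their support.
Lags with overlap: k = -1 to 2.
  r_xh[-1] = x[1]*h[0] = 9
  r_xh[0] = x[0]*h[0] + x[1]*h[1] = 0
  r_xh[1] = x[0]*h[1] + x[1]*h[2] = 6
  r_xh[2] = x[0]*h[2] = 0
r_xh = [9, 0, 6, 0] (for k = -1, ..., 2)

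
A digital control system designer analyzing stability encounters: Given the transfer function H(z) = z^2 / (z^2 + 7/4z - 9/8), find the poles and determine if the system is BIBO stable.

Poles are roots of the denominator: z^2 + 7/4z - 9/8 = 0.
Quadratic formula: z = [-(7/4) +/- sqrt((7/4)^2 - 4*(-9/8))] / 2
Discriminant = 49/16 + 9/2 = 121/16; sqrt = 11/4.
z = (-7/4 +/- 11/4) / 2 => z = 1/2 or z = -9/4.
|p1| = 9/4, |p2| = 1/2.
For BIBO stability, all poles must lie inside the unit circle (|p| < 1).
System is UNSTABLE since at least one |p| >= 1.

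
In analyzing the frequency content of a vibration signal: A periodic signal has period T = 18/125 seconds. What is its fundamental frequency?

The fundamental frequency is the reciprocal of the period.
f = 1/T = 1/(18/125) = 125/18 Hz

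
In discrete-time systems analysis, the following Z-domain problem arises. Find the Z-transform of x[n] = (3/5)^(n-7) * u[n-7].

Time-shifting property: if X(z) = Z{x[n]}, then Z{x[n-d]} = z^(-d) * X(z)
X(z) = z/(z - 3/5) for x[n] = (3/5)^n * u[n]
Z{x[n-7]} = z^(-7) * z/(z - 3/5) = z^(-6)/(z - 3/5)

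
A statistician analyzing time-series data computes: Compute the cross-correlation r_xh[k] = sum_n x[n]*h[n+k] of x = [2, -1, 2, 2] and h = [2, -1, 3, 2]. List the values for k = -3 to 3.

Both sequences indexed from 0 and zero outside their support.
Lags with overlap: k = -3 to 3.
  r_xh[-3] = x[3]*h[0] = 4
  r_xh[-2] = x[2]*h[0] + x[3]*h[1] = 2
  r_xh[-1] = x[1]*h[0] + x[2]*h[1] + x[3]*h[2] = 2
  r_xh[0] = x[0]*h[0] + x[1]*h[1] + x[2]*h[2] + x[3]*h[3] = 15
  r_xh[1] = x[0]*h[1] + x[1]*h[2] + x[2]*h[3] = -1
  r_xh[2] = x[0]*h[2] + x[1]*h[3] = 4
  r_xh[3] = x[0]*h[3] = 4
r_xh = [4, 2, 2, 15, -1, 4, 4] (for k = -3, ..., 3)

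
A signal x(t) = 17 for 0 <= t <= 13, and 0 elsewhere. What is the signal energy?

Energy = integral of |x(t)|^2 dt over the signal duration
= 17^2 * 13 = 289 * 13 = 3757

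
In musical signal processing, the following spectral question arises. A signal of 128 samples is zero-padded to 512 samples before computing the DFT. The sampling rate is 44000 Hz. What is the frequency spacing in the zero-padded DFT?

Original DFT: N = 128, resolution = f_s/N = 44000/128 = 1375/4 Hz
Zero-padded DFT: N = 512, resolution = f_s/N = 44000/512 = 1375/16 Hz
Zero-padding interpolates the spectrum (finer frequency grid)
but does NOT improve the true spectral resolution (ability to resolve close frequencies).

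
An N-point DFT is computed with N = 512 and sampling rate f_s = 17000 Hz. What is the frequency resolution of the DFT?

DFT frequency resolution = f_s / N
= 17000 / 512 = 2125/64 Hz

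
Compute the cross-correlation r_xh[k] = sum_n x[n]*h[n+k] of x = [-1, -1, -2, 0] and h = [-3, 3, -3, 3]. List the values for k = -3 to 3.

Both sequences indexed from 0 and zero outside their support.
Lags with overlap: k = -3 to 3.
  r_xh[-3] = x[3]*h[0] = 0
  r_xh[-2] = x[2]*h[0] + x[3]*h[1] = 6
  r_xh[-1] = x[1]*h[0] + x[2]*h[1] + x[3]*h[2] = -3
  r_xh[0] = x[0]*h[0] + x[1]*h[1] + x[2]*h[2] + x[3]*h[3] = 6
  r_xh[1] = x[0]*h[1] + x[1]*h[2] + x[2]*h[3] = -6
  r_xh[2] = x[0]*h[2] + x[1]*h[3] = 0
  r_xh[3] = x[0]*h[3] = -3
r_xh = [0, 6, -3, 6, -6, 0, -3] (for k = -3, ..., 3)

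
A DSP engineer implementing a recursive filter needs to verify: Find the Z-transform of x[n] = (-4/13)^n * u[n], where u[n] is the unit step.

The Z-transform of a^n * u[n] is z/(z-a) for |z| > |a|.
Here a = -4/13, so X(z) = z/(z - (-4/13)) = 13z/(13z + 4)
ROC: |z| > 4/13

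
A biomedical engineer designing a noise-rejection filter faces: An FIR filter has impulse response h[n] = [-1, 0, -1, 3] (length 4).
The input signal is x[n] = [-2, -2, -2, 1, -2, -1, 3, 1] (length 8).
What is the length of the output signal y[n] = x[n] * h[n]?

For linear convolution, the output length is:
len(y) = len(x) + len(h) - 1 = 8 + 4 - 1 = 11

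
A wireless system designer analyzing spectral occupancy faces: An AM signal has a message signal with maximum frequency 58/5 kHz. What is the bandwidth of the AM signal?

In AM (double-sideband), the bandwidth is twice the message frequency.
BW = 2 * f_m = 2 * 58/5 kHz = 116/5 kHz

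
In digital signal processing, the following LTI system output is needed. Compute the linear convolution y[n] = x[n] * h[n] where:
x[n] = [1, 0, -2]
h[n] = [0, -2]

y[n] = sum_k x[k]*h[n-k]. Output length = len(x) + len(h) - 1 = 3 + 2 - 1 = 4.
y[0] = 1*0 = 0
y[1] = 0*0 + 1*-2 = -2
y[2] = -2*0 + 0*-2 = 0
y[3] = -2*-2 = 4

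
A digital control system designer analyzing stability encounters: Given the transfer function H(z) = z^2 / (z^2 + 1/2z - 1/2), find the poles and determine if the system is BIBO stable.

Poles are roots of the denominator: z^2 + 1/2z - 1/2 = 0.
Quadratic formula: z = [-(1/2) +/- sqrt((1/2)^2 - 4*(-1/2))] / 2
Discriminant = 1/4 + 2 = 9/4; sqrt = 3/2.
z = (-1/2 +/- 3/2) / 2 => z = 1/2 or z = -1.
|p1| = 1, |p2| = 1/2.
For BIBO stability, all poles must lie inside the unit circle (|p| < 1).
System is UNSTABLE since at least one |p| >= 1.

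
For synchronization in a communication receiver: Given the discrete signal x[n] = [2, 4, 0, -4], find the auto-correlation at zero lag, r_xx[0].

The auto-correlation at zero lag r_xx[0] equals the signal energy.
r_xx[0] = sum of x[n]^2 = 2^2 + 4^2 + 0^2 + (-4)^2
= 4 + 16 + 0 + 16 = 36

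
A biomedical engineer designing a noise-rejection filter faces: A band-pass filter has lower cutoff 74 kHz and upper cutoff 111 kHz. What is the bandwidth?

Bandwidth = f_high - f_low
= 111 kHz - 74 kHz = 37 kHz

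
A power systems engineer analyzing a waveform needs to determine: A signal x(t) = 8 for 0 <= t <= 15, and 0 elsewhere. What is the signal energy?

Energy = integral of |x(t)|^2 dt over the signal duration
= 8^2 * 15 = 64 * 15 = 960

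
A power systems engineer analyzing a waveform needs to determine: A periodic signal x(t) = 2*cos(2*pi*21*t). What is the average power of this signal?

Average power of A*cos(wt) is A^2/2.
P = 2^2 / 2 = 4/2 = 2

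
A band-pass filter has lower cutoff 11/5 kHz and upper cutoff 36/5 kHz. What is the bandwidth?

Bandwidth = f_high - f_low
= 36/5 kHz - 11/5 kHz = 5 kHz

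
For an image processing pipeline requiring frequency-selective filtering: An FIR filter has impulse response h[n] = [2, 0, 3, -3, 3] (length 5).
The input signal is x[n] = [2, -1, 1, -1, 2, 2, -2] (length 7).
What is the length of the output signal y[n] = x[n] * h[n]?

For linear convolution, the output length is:
len(y) = len(x) + len(h) - 1 = 7 + 5 - 1 = 11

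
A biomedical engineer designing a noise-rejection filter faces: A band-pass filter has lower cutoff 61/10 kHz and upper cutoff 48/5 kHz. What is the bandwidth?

Bandwidth = f_high - f_low
= 48/5 kHz - 61/10 kHz = 7/2 kHz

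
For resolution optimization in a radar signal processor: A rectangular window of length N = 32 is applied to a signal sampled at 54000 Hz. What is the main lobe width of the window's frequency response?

For a rectangular window of length N,
the main lobe width in frequency is 2*f_s/N.
= 2*54000/32 = 3375 Hz
This determines the minimum frequency separation for resolving two sinusoids.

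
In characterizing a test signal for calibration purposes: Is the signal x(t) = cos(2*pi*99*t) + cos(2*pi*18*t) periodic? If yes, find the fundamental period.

f1 = 99 Hz, f2 = 18 Hz
Period T1 = 1/99, T2 = 1/18
Ratio T1/T2 = 18/99, which is rational.
The signal is periodic with fundamental period T = 1/GCD(99,18) = 1/9 s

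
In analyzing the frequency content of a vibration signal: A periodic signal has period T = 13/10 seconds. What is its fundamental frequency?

The fundamental frequency is the reciprocal of the period.
f = 1/T = 1/(13/10) = 10/13 Hz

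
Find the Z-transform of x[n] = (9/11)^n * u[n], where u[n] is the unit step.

The Z-transform of a^n * u[n] is z/(z-a) for |z| > |a|.
Here a = 9/11, so X(z) = z/(z - (9/11)) = 11z/(11z - 9)
ROC: |z| > 9/11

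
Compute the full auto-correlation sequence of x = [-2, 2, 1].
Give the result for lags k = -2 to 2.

r_xx[k] = sum_m x[m]*x[m+k], indexed from 0, for k = -2 to 2:
  r_xx[-2] = x[2]*x[0] = -2
  r_xx[-1] = x[1]*x[0] + x[2]*x[1] = -2
  r_xx[0] = x[0]*x[0] + x[1]*x[1] + x[2]*x[2] = 9
  r_xx[1] = x[0]*x[1] + x[1]*x[2] = -2
  r_xx[2] = x[0]*x[2] = -2
r_xx = [-2, -2, 9, -2, -2]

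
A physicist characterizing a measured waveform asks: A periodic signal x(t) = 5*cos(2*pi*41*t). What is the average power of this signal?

Average power of A*cos(wt) is A^2/2.
P = 5^2 / 2 = 25/2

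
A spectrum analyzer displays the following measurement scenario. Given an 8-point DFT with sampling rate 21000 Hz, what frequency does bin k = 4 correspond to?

The frequency of DFT bin k is: f_k = k * f_s / N
f_4 = 4 * 21000 / 8 = 10500 Hz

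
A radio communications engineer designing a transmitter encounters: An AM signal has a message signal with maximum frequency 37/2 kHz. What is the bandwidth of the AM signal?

In AM (double-sideband), the bandwidth is twice the message frequency.
BW = 2 * f_m = 2 * 37/2 kHz = 37 kHz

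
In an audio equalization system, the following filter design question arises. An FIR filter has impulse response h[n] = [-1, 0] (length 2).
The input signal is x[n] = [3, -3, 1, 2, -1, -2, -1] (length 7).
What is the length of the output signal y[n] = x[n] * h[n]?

For linear convolution, the output length is:
len(y) = len(x) + len(h) - 1 = 7 + 2 - 1 = 8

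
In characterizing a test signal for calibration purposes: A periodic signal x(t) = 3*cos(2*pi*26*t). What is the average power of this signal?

Average power of A*cos(wt) is A^2/2.
P = 3^2 / 2 = 9/2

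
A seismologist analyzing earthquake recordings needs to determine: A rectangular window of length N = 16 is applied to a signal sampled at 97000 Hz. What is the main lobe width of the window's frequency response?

For a rectangular window of length N,
the main lobe width in frequency is 2*f_s/N.
= 2*97000/16 = 12125 Hz
This determines the minimum frequency separation for resolving two sinusoids.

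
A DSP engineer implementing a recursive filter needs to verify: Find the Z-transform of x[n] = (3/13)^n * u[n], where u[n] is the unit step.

The Z-transform of a^n * u[n] is z/(z-a) for |z| > |a|.
Here a = 3/13, so X(z) = z/(z - (3/13)) = 13z/(13z - 3)
ROC: |z| > 3/13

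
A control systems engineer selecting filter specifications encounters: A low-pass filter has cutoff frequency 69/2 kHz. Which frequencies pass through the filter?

A low-pass filter passes all frequencies below the cutoff frequency 69/2 kHz and attenuates higher frequencies.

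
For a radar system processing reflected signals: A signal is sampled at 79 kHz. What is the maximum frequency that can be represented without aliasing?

The maximum frequency that can be represented without aliasing
is the Nyquist frequency: f_max = f_s / 2 = 79 kHz / 2 = 79/2 kHz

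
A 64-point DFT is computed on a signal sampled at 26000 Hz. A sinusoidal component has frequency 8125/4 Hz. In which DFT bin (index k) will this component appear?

DFT frequency resolution = f_s/N = 26000/64 = 1625/4 Hz
Bin index k = f_signal / resolution = 8125/4 / 1625/4 = 5
The signal frequency 8125/4 Hz falls in DFT bin k = 5.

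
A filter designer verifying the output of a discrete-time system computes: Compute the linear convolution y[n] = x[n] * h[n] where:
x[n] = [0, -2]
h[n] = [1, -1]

y[n] = sum_k x[k]*h[n-k]. Output length = len(x) + len(h) - 1 = 2 + 2 - 1 = 3.
y[0] = 0*1 = 0
y[1] = -2*1 + 0*-1 = -2
y[2] = -2*-1 = 2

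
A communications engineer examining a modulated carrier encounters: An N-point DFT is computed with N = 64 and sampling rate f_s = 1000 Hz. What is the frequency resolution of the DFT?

DFT frequency resolution = f_s / N
= 1000 / 64 = 125/8 Hz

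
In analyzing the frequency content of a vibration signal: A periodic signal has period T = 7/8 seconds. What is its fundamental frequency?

The fundamental frequency is the reciprocal of the period.
f = 1/T = 1/(7/8) = 8/7 Hz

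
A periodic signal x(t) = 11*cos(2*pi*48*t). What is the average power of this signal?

Average power of A*cos(wt) is A^2/2.
P = 11^2 / 2 = 121/2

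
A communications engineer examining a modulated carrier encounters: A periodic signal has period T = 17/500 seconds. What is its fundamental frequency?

The fundamental frequency is the reciprocal of the period.
f = 1/T = 1/(17/500) = 500/17 Hz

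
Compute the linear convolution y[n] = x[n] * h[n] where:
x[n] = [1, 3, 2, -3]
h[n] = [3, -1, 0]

y[n] = sum_k x[k]*h[n-k]. Output length = len(x) + len(h) - 1 = 4 + 3 - 1 = 6.
y[0] = 1*3 = 3
y[1] = 3*3 + 1*-1 = 8
y[2] = 2*3 + 3*-1 + 1*0 = 3
y[3] = -3*3 + 2*-1 + 3*0 = -11
y[4] = -3*-1 + 2*0 = 3
y[5] = -3*0 = 0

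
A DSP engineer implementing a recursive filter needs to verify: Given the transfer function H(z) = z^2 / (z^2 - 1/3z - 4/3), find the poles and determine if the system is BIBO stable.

Poles are roots of the denominator: z^2 - 1/3z - 4/3 = 0.
Quadratic formula: z = [-(-1/3) +/- sqrt((-1/3)^2 - 4*(-4/3))] / 2
Discriminant = 1/9 + 16/3 = 49/9; sqrt = 7/3.
z = (1/3 +/- 7/3) / 2 => z = 4/3 or z = -1.
|p1| = 1, |p2| = 4/3.
For BIBO stability, all poles must lie inside the unit circle (|p| < 1).
System is UNSTABLE since at least one |p| >= 1.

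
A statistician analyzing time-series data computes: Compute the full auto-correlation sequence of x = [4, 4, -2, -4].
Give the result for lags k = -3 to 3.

r_xx[k] = sum_m x[m]*x[m+k], indexed from 0, for k = -3 to 3:
  r_xx[-3] = x[3]*x[0] = -16
  r_xx[-2] = x[2]*x[0] + x[3]*x[1] = -24
  r_xx[-1] = x[1]*x[0] + x[2]*x[1] + x[3]*x[2] = 16
  r_xx[0] = x[0]*x[0] + x[1]*x[1] + x[2]*x[2] + x[3]*x[3] = 52
  r_xx[1] = x[0]*x[1] + x[1]*x[2] + x[2]*x[3] = 16
  r_xx[2] = x[0]*x[2] + x[1]*x[3] = -24
  r_xx[3] = x[0]*x[3] = -16
r_xx = [-16, -24, 16, 52, 16, -24, -16]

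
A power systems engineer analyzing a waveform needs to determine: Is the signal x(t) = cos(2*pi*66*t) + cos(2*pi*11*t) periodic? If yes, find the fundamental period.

f1 = 66 Hz, f2 = 11 Hz
Period T1 = 1/66, T2 = 1/11
Ratio T1/T2 = 11/66, which is rational.
The signal is periodic with fundamental period T = 1/GCD(66,11) = 1/11 s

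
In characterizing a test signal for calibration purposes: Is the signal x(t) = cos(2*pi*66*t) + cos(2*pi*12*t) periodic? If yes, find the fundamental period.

f1 = 66 Hz, f2 = 12 Hz
Period T1 = 1/66, T2 = 1/12
Ratio T1/T2 = 12/66, which is rational.
The signal is periodic with fundamental period T = 1/GCD(66,12) = 1/6 s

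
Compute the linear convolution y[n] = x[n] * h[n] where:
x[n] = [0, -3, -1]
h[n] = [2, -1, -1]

y[n] = sum_k x[k]*h[n-k]. Output length = len(x) + len(h) - 1 = 3 + 3 - 1 = 5.
y[0] = 0*2 = 0
y[1] = -3*2 + 0*-1 = -6
y[2] = -1*2 + -3*-1 + 0*-1 = 1
y[3] = -1*-1 + -3*-1 = 4
y[4] = -1*-1 = 1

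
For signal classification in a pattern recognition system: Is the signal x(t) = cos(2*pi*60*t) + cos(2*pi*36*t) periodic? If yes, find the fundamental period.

f1 = 60 Hz, f2 = 36 Hz
Period T1 = 1/60, T2 = 1/36
Ratio T1/T2 = 36/60, which is rational.
The signal is periodic with fundamental period T = 1/GCD(60,36) = 1/12 s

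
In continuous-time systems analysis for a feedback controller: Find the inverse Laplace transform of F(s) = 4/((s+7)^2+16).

Standard pair: w/((s+a)^2+w^2) <-> e^(-at)*sin(wt)*u(t)
With a=7, w=4: f(t) = e^(-7t)*sin(4t)*u(t)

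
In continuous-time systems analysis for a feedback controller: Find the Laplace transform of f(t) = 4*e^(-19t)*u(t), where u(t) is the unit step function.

Standard Laplace transform pair:
e^(-at)*u(t) <-> 1/(s+a)
With a = 19: L{4*e^(-19t)*u(t)} = 4/(s+19), ROC: Re(s) > -19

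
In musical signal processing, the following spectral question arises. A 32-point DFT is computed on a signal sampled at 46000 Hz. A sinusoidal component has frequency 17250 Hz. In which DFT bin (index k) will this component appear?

DFT frequency resolution = f_s/N = 46000/32 = 2875/2 Hz
Bin index k = f_signal / resolution = 17250 / 2875/2 = 12
The signal frequency 17250 Hz falls in DFT bin k = 12.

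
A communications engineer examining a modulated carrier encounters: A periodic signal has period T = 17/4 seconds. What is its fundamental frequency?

The fundamental frequency is the reciprocal of the period.
f = 1/T = 1/(17/4) = 4/17 Hz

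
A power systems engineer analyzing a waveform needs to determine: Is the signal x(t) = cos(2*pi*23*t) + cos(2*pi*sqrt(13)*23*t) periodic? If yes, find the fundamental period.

f1 = 23 Hz, f2 = 23*sqrt(13) Hz
Ratio f2/f1 = sqrt(13), which is irrational.
Since the frequency ratio is irrational, no common period exists.
The signal is not periodic.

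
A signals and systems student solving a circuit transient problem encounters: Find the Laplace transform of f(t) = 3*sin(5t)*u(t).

Standard pair: sin(wt)*u(t) <-> w/(s^2+w^2)
With w = 5: L{3*sin(5t)*u(t)} = 15/(s^2+25)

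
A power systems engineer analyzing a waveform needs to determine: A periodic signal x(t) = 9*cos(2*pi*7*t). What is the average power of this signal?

Average power of A*cos(wt) is A^2/2.
P = 9^2 / 2 = 81/2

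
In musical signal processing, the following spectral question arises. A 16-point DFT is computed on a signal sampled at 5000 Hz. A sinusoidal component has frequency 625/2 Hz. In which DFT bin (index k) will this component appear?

DFT frequency resolution = f_s/N = 5000/16 = 625/2 Hz
Bin index k = f_signal / resolution = 625/2 / 625/2 = 1
The signal frequency 625/2 Hz falls in DFT bin k = 1.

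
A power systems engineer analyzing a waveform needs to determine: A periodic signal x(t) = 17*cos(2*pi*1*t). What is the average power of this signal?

Average power of A*cos(wt) is A^2/2.
P = 17^2 / 2 = 289/2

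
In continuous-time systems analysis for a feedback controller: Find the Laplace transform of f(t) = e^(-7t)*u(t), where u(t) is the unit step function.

Standard Laplace transform pair:
e^(-at)*u(t) <-> 1/(s+a)
With a = 7: L{e^(-7t)*u(t)} = 1/(s+7), ROC: Re(s) > -7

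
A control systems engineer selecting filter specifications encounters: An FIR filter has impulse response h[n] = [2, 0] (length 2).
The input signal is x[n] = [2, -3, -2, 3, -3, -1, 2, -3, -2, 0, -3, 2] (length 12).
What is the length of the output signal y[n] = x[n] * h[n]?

For linear convolution, the output length is:
len(y) = len(x) + len(h) - 1 = 12 + 2 - 1 = 13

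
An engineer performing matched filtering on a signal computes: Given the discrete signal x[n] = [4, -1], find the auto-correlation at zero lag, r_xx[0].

The auto-correlation at zero lag r_xx[0] equals the signal energy.
r_xx[0] = sum of x[n]^2 = 4^2 + (-1)^2
= 16 + 1 = 17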